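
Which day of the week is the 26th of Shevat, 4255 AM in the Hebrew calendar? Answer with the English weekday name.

Equivalently 9 February 495 Gregorian, JDN 1901895.
1901895 ≡ 2 (mod 7); counting from Monday = 0 gives Wednesday.

Wednesday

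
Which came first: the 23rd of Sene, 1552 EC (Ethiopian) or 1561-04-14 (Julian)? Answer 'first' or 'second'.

first

Converting both to JDN: 2291016 vs 2291317; the smaller is the first.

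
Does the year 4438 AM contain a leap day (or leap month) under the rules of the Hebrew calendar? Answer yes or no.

yes

Hebrew year 4438 is year 11 of its 19-year Metonic cycle; leap years are at positions 3, 6, 8, 11, 14, 17, 19, so it is a leap year (13 months).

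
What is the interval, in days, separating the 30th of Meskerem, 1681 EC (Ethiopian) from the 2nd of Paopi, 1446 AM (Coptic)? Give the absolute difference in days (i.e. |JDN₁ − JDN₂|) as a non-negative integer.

First date → JDN 2337870; second date → JDN 2352847.
The interval is |2337870 − 2352847| = 14977 days.

14977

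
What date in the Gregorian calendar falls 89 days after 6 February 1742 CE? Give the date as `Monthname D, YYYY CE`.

Counting 89 days forward from JDN 2357349 reaches JDN 2357438, which is May 6, 1742 CE.

May 6, 1742 CE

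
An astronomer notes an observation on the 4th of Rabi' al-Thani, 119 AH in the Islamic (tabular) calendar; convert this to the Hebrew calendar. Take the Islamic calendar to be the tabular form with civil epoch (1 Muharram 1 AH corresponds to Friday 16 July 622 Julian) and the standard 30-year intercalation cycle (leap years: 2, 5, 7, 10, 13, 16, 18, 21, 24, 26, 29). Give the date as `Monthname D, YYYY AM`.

Iyar 5, 4497 AM

Both dates share Julian Day Number 1990347; in the Hebrew calendar that is 5 Iyar 4497 AM.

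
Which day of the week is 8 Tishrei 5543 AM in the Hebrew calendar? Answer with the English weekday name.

In the Gregorian calendar this is 16 September 1782 (JDN 2372181).
2372181 ≡ 0 (mod 7); counting from Monday = 0 gives Monday.

Monday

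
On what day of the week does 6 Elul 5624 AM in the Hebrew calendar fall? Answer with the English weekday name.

Equivalently 7 September 1864 Gregorian, JDN 2402122.
2402122 ≡ 2 (mod 7); counting from Monday = 0 gives Wednesday.

Wednesday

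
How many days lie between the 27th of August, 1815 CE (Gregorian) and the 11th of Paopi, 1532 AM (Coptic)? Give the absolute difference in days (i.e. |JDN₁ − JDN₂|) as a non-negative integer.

First date → JDN 2384213; second date → JDN 2384268.
The interval is |2384213 − 2384268| = 55 days.

55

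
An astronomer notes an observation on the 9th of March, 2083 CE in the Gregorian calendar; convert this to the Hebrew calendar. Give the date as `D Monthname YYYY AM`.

Julian Day Number of the source date = 2481928.
Converting JDN 2481928 to the Hebrew calendar gives 19 Adar 5843 AM.

19 Adar 5843 AM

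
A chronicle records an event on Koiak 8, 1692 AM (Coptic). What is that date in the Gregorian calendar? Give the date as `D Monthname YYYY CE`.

Julian Day Number of the source date = 2442765.
Converting JDN 2442765 to the Gregorian calendar gives 18 December 1975 CE.

18 December 1975 CE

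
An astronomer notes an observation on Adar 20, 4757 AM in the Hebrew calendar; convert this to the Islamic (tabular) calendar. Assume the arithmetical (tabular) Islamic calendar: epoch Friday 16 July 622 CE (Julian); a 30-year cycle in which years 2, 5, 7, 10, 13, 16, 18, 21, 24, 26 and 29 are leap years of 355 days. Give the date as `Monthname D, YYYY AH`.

Julian Day Number of the source date = 2085274.
Converting JDN 2085274 to the tabular Islamic calendar gives 19 Safar 387 AH.

Safar 19, 387 AH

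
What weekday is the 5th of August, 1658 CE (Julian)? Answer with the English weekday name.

Thursday

This is JDN 2326859 (15 August 1658 Gregorian).
Since JDN mod 7 = 3 (0 = Monday), the day is Thursday.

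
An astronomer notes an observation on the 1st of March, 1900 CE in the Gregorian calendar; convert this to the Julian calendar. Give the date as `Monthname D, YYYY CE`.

February 17, 1900 CE

The Julian–Gregorian offset here is 12 days (Julian trailing).
1 March 1900 Gregorian − 12 days → 17 February 1900 Julian.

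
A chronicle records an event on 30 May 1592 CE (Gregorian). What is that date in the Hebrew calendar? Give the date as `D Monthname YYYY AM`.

Both dates share Julian Day Number 2302676; in the Hebrew calendar that is 19 Sivan 5352 AM.

19 Sivan 5352 AM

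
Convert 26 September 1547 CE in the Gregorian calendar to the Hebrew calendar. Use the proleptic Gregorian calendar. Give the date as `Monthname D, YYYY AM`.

Tishrei 2, 5308 AM

Both dates share Julian Day Number 2286358; in the Hebrew calendar that is 2 Tishrei 5308 AM.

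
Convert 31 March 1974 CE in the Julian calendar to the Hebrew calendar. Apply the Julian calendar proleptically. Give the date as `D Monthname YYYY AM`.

The source date corresponds to 13 April 1974 in the Gregorian calendar (JDN 2442151).
That day falls on 21 Nisan 5734 AM in the Hebrew calendar.

21 Nisan 5734 AM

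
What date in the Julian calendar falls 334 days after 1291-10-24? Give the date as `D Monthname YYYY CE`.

22 September 1292 CE

The starting date is JDN 2192892; 2192892 + 334 = 2193226.
JDN 2193226 corresponds to 22 September 1292 CE.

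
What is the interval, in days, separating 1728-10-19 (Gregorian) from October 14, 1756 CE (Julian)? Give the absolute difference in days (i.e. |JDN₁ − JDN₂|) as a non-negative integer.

First date → JDN 2352491; second date → JDN 2362724.
The interval is |2352491 − 2362724| = 10233 days.

10233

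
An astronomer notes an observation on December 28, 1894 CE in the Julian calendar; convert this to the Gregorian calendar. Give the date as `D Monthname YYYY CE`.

9 January 1895 CE

For dates in this range the Gregorian date is 12 days ahead of the Julian.
28 December 1894 Julian + 12 days → 9 January 1895 Gregorian.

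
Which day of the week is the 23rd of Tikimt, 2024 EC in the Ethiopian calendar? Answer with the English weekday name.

Monday

This is JDN 2463174 (3 November 2031 Gregorian).
2463174 ≡ 0 (mod 7); counting from Monday = 0 gives Monday.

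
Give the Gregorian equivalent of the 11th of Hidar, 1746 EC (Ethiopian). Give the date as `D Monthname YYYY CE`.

Julian Day Number of the source date = 2361652.
Converting JDN 2361652 to the Gregorian calendar gives 18 November 1753 CE.

18 November 1753 CE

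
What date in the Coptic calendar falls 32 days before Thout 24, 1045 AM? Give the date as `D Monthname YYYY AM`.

27 Mesori 1044 AM

Counting 32 days back from JDN 2206374 reaches JDN 2206342, which is 27 Mesori 1044 AM.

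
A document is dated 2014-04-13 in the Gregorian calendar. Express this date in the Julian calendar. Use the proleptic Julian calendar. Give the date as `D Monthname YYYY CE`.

31 March 2014 CE

At this point the Julian calendar is 13 days behind the Gregorian.
13 April 2014 Gregorian − 13 days → 31 March 2014 Julian.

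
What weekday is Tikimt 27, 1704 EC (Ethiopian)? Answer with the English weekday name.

Equivalently 5 November 1711 Gregorian, JDN 2346298.
JDN 2346298 mod 7 = 3, and JDN 0 was a Monday, so this is a Thursday.

Thursday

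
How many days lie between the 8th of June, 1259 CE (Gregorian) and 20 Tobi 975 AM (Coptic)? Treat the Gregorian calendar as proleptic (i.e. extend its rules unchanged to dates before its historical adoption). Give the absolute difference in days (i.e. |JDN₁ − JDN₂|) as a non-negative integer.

JDN of the first date = 2181059.
JDN of the second date = 2180922.
|2180922 − 2181059| = 137.

137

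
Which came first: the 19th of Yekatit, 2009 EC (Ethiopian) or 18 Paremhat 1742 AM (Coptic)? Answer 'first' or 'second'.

Converting both to JDN: 2457811 vs 2461127; the smaller is the first.

first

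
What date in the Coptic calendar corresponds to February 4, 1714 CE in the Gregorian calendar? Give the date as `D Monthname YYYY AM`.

29 Tobi 1430 AM

Both dates share Julian Day Number 2347120; in the Coptic calendar that is 29 Tobi 1430 AM.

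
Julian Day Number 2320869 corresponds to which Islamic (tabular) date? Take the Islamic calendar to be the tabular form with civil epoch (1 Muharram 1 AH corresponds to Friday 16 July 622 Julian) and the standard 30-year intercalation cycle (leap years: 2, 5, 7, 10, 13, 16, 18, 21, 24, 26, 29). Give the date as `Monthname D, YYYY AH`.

Dhu al-Hijjah 20, 1051 AH

JDN 2320869 is 22 March 1642 in the Gregorian calendar.
In the tabular Islamic calendar that day is Dhu al-Hijjah 20, 1051 AH.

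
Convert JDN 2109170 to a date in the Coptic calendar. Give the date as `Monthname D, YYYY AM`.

Mesori 12, 778 AM

JDN 2109170 is 11 August 1062 in the proleptic Gregorian calendar.
In the Coptic calendar that day is Mesori 12, 778 AM.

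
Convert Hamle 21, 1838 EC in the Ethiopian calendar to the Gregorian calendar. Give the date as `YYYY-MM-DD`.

Julian Day Number of the source date = 2395505.
Converting JDN 2395505 to the Gregorian calendar gives 27 July 1846 CE.

1846-07-27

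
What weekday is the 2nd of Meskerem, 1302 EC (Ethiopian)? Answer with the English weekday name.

Saturday

Equivalently 7 September 1309 Gregorian, JDN 2199412.
JDN 2199412 mod 7 = 5, and JDN 0 was a Monday, so this is a Saturday.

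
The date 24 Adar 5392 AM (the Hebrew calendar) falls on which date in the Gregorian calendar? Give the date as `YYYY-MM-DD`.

Julian Day Number of the source date = 2317212.
Converting JDN 2317212 to the Gregorian calendar gives 17 March 1632 CE.

1632-03-17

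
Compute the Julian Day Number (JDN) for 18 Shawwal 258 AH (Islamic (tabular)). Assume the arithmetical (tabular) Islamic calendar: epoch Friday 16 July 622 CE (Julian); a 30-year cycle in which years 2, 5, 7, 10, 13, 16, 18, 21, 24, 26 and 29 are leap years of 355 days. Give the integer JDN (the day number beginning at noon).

2039795

Equivalently 31 August 872 (proleptic Gregorian).
JDN 2400001 is 17 November 1858 CE (Gregorian), MJD 0; the target day is −360206 days from there, so JDN = 2039795.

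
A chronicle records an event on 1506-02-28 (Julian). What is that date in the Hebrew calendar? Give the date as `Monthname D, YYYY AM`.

Adar II 4, 5266 AM

Julian Day Number of the source date = 2271183.
Converting JDN 2271183 to the Hebrew calendar gives 4 Adar II 5266 AM.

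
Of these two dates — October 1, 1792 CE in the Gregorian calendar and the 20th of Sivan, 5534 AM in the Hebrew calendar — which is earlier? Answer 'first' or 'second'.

second

Converting both to JDN: 2375849 vs 2369150; the smaller is the second.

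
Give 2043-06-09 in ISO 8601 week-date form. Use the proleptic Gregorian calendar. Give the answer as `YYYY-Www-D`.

2043-W24-2

The weekday is Tuesday (ISO weekday 2).
That Tuesday belongs to ISO week 24 of ISO year 2043.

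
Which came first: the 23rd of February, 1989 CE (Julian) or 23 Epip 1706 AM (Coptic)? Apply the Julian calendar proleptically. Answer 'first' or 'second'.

The two dates have Julian Day Numbers 2447594 and 2448103 respectively.
Since 2447594 < 2448103, the first date comes first.

first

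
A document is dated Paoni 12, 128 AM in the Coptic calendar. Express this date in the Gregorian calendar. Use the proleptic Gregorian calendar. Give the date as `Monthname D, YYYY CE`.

Both dates share Julian Day Number 1871698; in the Gregorian calendar that is 7 June 412 CE.

June 7, 412 CE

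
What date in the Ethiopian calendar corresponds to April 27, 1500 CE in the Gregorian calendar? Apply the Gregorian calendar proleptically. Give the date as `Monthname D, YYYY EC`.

Both dates share Julian Day Number 2269040; in the Ethiopian calendar that is 22 Miyazya 1492 EC.

Miyazya 22, 1492 EC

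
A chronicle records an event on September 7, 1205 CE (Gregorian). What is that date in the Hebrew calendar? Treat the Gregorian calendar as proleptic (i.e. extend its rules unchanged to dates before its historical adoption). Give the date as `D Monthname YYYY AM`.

Julian Day Number of the source date = 2161427.
Converting JDN 2161427 to the Hebrew calendar gives 15 Elul 4965 AM.

15 Elul 4965 AM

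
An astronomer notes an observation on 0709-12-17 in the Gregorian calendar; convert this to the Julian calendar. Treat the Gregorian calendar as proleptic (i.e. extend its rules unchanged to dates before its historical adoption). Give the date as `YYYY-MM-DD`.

At this point the Julian calendar is 4 days behind the Gregorian.
17 December 709 Gregorian − 4 days → 13 December 709 Julian.

0709-12-13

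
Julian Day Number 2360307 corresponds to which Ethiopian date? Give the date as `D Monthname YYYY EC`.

7 Megabit 1742 EC

JDN 2360307 is 14 March 1750 in the Gregorian calendar.
In the Ethiopian calendar that day is 7 Megabit 1742 EC.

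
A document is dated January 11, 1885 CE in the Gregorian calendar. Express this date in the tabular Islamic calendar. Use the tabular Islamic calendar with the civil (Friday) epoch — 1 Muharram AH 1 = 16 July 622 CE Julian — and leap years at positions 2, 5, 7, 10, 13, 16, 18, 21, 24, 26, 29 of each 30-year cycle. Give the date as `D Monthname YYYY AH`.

Julian Day Number of the source date = 2409553.
Converting JDN 2409553 to the tabular Islamic calendar gives 24 Rabi' al-Awwal 1302 AH.

24 Rabi' al-Awwal 1302 AH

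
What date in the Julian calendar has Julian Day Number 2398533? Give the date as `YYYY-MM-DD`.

The Gregorian equivalent of JDN 2398533 is 10 November 1854.
In the Julian calendar that day is 1854-10-29.

1854-10-29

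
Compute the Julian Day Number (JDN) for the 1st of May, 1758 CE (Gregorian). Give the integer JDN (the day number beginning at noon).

JDN 2400001 is 17 November 1858 CE (Gregorian), MJD 0; the target day is −36724 days from there, so JDN = 2363277.

2363277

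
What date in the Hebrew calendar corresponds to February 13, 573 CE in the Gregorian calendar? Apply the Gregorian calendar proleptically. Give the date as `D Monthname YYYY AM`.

22 Shevat 4333 AM

Both dates share Julian Day Number 1930388; in the Hebrew calendar that is 22 Shevat 4333 AM.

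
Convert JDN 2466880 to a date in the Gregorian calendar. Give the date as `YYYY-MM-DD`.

JDN 2451545 is 1 Jan 2000; 2466880 is +15335 days from there.

2041-12-26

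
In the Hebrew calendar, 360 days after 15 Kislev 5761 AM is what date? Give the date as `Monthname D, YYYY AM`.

Counting 360 days forward from JDN 2451891 reaches JDN 2452251, which is Kislev 22, 5762 AM.

Kislev 22, 5762 AM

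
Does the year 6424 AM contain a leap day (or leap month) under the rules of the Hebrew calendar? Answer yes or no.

Hebrew year 6424 is year 2 of its 19-year Metonic cycle; leap years are at positions 3, 6, 8, 11, 14, 17, 19, so it is a common year (12 months).

no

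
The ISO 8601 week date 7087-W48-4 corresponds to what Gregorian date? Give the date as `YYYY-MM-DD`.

ISO week 1 of 7087 is the week containing the first Thursday of 7087.
Week 48, day 4 (Thursday) lands on 7087-12-01.

7087-12-01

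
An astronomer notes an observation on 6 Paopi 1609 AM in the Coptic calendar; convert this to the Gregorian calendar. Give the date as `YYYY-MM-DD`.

1892-10-15

Julian Day Number of the source date = 2412387.
Converting JDN 2412387 to the Gregorian calendar gives 15 October 1892 CE.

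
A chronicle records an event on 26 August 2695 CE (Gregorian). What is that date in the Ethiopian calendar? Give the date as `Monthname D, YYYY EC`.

Both dates share Julian Day Number 2705626; in the Ethiopian calendar that is 15 Nehase 2687 EC.

Nehase 15, 2687 EC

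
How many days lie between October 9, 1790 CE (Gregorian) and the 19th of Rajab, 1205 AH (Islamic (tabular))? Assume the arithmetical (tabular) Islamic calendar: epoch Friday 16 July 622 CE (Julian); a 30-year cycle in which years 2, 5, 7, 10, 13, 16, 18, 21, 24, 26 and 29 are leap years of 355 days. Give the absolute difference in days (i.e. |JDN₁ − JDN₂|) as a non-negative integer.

166

JDN of the first date = 2375126.
JDN of the second date = 2375292.
|2375292 − 2375126| = 166.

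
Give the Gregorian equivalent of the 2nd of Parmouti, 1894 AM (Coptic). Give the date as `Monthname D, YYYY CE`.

April 11, 2178 CE

Julian Day Number of the source date = 2516659.
Converting JDN 2516659 to the Gregorian calendar gives 11 April 2178 CE.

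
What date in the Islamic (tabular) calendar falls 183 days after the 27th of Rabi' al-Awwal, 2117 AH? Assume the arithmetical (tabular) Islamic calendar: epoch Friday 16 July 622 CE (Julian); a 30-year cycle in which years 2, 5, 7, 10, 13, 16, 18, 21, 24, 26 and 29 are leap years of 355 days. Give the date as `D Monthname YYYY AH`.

The starting date is JDN 2698365; 2698365 + 183 = 2698548.
JDN 2698548 corresponds to 3 Shawwal 2117 AH.

3 Shawwal 2117 AH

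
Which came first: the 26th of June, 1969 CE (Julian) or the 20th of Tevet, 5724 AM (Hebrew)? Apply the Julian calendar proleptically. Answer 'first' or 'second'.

The two dates have Julian Day Numbers 2440412 and 2438400 respectively.
Since 2438400 < 2440412, the second date comes first.

second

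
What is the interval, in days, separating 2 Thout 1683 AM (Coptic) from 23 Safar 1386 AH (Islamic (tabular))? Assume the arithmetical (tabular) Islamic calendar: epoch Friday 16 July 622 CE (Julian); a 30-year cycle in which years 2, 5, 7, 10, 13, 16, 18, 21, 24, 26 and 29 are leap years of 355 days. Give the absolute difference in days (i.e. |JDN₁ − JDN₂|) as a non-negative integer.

JDN of the first date = 2439381.
JDN of the second date = 2439290.
|2439290 − 2439381| = 91.

91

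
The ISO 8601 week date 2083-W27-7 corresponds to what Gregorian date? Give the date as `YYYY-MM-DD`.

2083-07-11

ISO week 1 of 2083 is the week containing the first Thursday of 2083.
Week 27, day 7 (Sunday) lands on 2083-07-11.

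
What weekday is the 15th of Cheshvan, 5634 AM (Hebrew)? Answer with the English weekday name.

Wednesday

In the Gregorian calendar this is 5 November 1873 (JDN 2405468).
2405468 ≡ 2 (mod 7); counting from Monday = 0 gives Wednesday.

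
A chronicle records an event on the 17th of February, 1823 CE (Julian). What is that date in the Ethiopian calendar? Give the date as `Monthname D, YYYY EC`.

The source date corresponds to 1 March 1823 in the Gregorian calendar (JDN 2386956).
That day falls on 23 Yekatit 1815 EC in the Ethiopian calendar.

Yekatit 23, 1815 EC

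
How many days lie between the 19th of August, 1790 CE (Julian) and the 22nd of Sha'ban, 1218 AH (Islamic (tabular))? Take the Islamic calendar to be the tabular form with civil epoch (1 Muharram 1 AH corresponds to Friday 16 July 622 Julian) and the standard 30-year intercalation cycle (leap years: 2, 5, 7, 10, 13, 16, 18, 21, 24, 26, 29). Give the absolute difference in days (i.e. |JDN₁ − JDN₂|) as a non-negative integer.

4846

First date → JDN 2375086; second date → JDN 2379932.
The interval is |2375086 − 2379932| = 4846 days.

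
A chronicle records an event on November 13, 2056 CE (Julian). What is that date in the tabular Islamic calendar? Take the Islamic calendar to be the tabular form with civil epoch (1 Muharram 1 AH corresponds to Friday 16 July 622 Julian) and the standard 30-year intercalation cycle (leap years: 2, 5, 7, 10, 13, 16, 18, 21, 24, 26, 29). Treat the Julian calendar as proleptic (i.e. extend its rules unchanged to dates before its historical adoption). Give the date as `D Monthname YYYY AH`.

18 Jumada al-Awwal 1479 AH

Both dates share Julian Day Number 2472329; in the tabular Islamic calendar that is 18 Jumada al-Awwal 1479 AH.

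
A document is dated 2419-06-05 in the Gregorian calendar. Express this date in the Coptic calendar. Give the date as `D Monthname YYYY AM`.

25 Pashons 2135 AM

Both dates share Julian Day Number 2604737; in the Coptic calendar that is 25 Pashons 2135 AM.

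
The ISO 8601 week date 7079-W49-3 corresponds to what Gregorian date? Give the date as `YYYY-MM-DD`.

ISO week 1 of 7079 is the week containing the first Thursday of 7079.
Week 49, day 3 (Wednesday) lands on 7079-12-03.

7079-12-03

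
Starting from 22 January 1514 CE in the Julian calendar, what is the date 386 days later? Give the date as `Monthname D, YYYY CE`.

JDN of 22 January 1514 CE = 2274068.
2274068 + 386 = 2274454.
JDN 2274454 in the Julian calendar is February 12, 1515 CE.

February 12, 1515 CE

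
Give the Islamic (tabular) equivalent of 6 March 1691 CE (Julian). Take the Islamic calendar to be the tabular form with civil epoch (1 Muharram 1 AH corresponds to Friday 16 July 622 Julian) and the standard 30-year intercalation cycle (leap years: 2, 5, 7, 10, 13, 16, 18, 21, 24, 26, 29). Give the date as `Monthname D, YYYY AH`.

Both dates share Julian Day Number 2338760; in the tabular Islamic calendar that is 15 Jumada al-Thani 1102 AH.

Jumada al-Thani 15, 1102 AH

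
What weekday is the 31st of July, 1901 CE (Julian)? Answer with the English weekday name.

This is JDN 2415610 (13 August 1901 Gregorian).
2415610 ≡ 1 (mod 7); counting from Monday = 0 gives Tuesday.

Tuesday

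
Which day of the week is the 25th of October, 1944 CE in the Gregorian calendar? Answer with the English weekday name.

Wednesday

Since JDN mod 7 = 2 (0 = Monday), the day is Wednesday.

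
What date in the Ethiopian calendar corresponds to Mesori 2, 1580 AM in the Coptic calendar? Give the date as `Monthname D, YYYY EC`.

Julian Day Number of the source date = 2402091.
Converting JDN 2402091 to the Ethiopian calendar gives 2 Nehase 1856 EC.

Nehase 2, 1856 EC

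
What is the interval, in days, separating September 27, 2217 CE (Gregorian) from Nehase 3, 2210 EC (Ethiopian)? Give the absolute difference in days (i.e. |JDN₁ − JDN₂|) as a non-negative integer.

First date → JDN 2531072; second date → JDN 2531390.
The interval is |2531072 − 2531390| = 318 days.

318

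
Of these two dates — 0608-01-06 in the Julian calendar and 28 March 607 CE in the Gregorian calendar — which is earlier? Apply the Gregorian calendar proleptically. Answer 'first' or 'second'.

First date → JDN 1943135; second date → JDN 1942848.
JDN 1942848 < JDN 1943135, so the second date is earlier.

second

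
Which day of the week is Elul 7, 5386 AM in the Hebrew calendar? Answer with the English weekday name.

Saturday

This is JDN 2315185 (29 August 1626 Gregorian).
2315185 ≡ 5 (mod 7); counting from Monday = 0 gives Saturday.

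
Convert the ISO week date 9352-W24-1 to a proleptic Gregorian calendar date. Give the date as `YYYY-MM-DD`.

9352-06-12

ISO week 1 of 9352 is the week containing the first Thursday of 9352.
Week 24, day 1 (Monday) lands on 9352-06-12.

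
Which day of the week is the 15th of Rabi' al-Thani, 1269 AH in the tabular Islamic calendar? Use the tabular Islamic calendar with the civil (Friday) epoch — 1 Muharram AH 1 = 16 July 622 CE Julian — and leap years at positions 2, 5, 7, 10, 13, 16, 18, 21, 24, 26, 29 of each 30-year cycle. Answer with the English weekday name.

In the Gregorian calendar this is 26 January 1853 (JDN 2397880).
JDN 2397880 mod 7 = 2, and JDN 0 was a Monday, so this is a Wednesday.

Wednesday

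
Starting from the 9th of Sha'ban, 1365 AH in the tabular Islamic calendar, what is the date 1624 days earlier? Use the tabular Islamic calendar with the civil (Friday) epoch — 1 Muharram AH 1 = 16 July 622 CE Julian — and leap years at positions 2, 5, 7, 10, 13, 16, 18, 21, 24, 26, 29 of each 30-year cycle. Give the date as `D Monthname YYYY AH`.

Counting 1624 days back from JDN 2432011 reaches JDN 2430387, which is 9 Muharram 1361 AH.

9 Muharram 1361 AH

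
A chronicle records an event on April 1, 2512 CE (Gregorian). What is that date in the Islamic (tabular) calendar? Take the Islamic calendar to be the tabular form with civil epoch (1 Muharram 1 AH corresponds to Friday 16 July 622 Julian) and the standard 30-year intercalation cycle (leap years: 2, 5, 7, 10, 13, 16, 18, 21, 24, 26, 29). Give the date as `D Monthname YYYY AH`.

Julian Day Number of the source date = 2638640.
Converting JDN 2638640 to the tabular Islamic calendar gives 13 Ramadan 1948 AH.

13 Ramadan 1948 AH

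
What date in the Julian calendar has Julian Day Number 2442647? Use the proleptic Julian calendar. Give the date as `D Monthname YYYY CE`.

JDN 2442647 is 22 August 1975 in the Gregorian calendar.
In the Julian calendar that day is 9 August 1975 CE.

9 August 1975 CE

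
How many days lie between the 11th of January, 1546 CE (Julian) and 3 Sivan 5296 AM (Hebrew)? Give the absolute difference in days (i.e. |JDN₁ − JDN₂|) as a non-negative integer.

JDN of the first date = 2285745.
JDN of the second date = 2282225.
|2282225 − 2285745| = 3520.

3520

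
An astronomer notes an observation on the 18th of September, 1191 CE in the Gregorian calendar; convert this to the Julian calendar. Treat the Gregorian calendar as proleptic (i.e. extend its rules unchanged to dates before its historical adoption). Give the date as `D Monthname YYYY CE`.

For dates in this range the Gregorian date is 7 days ahead of the Julian.
18 September 1191 Gregorian − 7 days → 11 September 1191 Julian.

11 September 1191 CE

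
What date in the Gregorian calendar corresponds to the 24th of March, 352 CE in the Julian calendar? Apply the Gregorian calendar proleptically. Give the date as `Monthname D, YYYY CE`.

The Julian–Gregorian offset here is 1 day (Julian trailing).
24 March 352 Julian + 1 day → 25 March 352 Gregorian.

March 25, 352 CE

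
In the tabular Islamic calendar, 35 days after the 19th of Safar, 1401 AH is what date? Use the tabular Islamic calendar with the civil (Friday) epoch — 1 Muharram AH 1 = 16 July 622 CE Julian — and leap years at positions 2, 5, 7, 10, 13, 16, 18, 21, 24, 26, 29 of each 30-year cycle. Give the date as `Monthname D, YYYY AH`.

Rabi' al-Awwal 25, 1401 AH

The starting date is JDN 2444601; 2444601 + 35 = 2444636.
JDN 2444636 corresponds to Rabi' al-Awwal 25, 1401 AH.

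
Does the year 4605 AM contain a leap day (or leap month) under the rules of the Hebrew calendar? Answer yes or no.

Hebrew year 4605 is year 7 of its 19-year Metonic cycle; leap years are at positions 3, 6, 8, 11, 14, 17, 19, so it is a common year (12 months).

no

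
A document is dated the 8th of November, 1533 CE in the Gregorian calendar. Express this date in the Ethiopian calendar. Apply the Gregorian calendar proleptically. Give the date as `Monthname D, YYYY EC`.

Julian Day Number of the source date = 2281288.
Converting JDN 2281288 to the Ethiopian calendar gives 2 Hidar 1526 EC.

Hidar 2, 1526 EC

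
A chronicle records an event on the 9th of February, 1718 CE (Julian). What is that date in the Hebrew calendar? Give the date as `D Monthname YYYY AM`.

Julian Day Number of the source date = 2348597.
Converting JDN 2348597 to the Hebrew calendar gives 19 Adar I 5478 AM.

19 Adar I 5478 AM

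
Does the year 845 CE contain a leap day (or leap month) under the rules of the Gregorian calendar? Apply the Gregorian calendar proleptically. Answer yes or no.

no

845 is not divisible by 4, so it is a common year.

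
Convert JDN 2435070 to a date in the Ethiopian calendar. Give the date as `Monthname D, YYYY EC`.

The Gregorian equivalent of JDN 2435070 is 23 November 1954.
In the Ethiopian calendar that day is Hidar 14, 1947 EC.

Hidar 14, 1947 EC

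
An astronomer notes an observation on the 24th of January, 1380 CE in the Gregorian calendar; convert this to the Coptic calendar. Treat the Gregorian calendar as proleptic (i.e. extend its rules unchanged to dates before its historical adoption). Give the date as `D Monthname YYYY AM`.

20 Tobi 1096 AM

Both dates share Julian Day Number 2225118; in the Coptic calendar that is 20 Tobi 1096 AM.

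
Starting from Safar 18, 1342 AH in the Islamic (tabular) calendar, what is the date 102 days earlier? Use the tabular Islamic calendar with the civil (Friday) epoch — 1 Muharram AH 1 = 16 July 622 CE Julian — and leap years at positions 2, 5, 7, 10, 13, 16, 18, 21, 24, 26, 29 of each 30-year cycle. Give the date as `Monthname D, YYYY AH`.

Dhu al-Qa'dah 6, 1341 AH

JDN of Safar 18, 1342 AH = 2423693.
2423693 − 102 = 2423591.
JDN 2423591 in the tabular Islamic calendar is Dhu al-Qa'dah 6, 1341 AH.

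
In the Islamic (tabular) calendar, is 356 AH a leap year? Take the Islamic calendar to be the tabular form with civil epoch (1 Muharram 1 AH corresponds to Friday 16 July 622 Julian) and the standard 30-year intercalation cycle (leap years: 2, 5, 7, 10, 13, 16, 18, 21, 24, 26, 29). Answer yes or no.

yes

Year 356 AH is year 26 of its 30-year cycle; leap positions are 2, 5, 7, 10, 13, 16, 18, 21, 24, 26, 29, so it is a leap year (355 days).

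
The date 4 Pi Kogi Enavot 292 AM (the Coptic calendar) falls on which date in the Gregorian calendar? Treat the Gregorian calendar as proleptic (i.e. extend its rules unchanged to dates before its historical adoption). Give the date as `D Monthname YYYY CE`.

29 August 576 CE

Both dates share Julian Day Number 1931681; in the Gregorian calendar that is 29 August 576 CE.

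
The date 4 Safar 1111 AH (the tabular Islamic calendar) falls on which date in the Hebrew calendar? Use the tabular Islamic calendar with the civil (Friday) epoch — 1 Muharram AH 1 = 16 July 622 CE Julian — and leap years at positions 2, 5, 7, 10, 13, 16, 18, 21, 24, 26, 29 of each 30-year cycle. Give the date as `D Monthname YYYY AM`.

6 Av 5459 AM

Both dates share Julian Day Number 2341820; in the Hebrew calendar that is 6 Av 5459 AM.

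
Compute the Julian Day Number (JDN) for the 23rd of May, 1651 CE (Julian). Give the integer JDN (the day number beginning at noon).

Equivalently 2 June 1651 (Gregorian).
JDN 2299161 is 15 October 1582 CE (Gregorian); the target day is +25067 days from there, so JDN = 2324228.

2324228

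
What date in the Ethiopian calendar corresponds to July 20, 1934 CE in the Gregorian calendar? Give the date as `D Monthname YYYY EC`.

Julian Day Number of the source date = 2427639.
Converting JDN 2427639 to the Ethiopian calendar gives 13 Hamle 1926 EC.

13 Hamle 1926 EC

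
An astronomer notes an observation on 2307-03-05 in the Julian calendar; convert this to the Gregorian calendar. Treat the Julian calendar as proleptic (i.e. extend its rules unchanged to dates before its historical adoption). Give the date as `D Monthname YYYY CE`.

The Julian–Gregorian offset here is 16 days (Julian trailing).
5 March 2307 Julian + 16 days → 21 March 2307 Gregorian.

21 March 2307 CE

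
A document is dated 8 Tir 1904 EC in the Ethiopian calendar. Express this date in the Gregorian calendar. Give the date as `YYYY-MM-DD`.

1912-01-17

Both dates share Julian Day Number 2419419; in the Gregorian calendar that is 17 January 1912 CE.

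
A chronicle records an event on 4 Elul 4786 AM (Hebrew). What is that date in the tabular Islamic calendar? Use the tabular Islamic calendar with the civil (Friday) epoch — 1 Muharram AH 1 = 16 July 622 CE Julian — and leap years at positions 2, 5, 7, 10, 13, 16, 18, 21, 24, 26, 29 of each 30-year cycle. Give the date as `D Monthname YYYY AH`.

Both dates share Julian Day Number 2096036; in the tabular Islamic calendar that is 3 Rajab 417 AH.

3 Rajab 417 AH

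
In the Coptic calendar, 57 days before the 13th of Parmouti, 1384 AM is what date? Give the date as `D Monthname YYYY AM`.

16 Meshir 1384 AM

The starting date is JDN 2330393; 2330393 − 57 = 2330336.
JDN 2330336 corresponds to 16 Meshir 1384 AM.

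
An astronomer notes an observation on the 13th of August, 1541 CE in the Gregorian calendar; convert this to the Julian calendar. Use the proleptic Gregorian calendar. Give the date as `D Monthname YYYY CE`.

At this point the Julian calendar is 10 days behind the Gregorian.
13 August 1541 Gregorian − 10 days → 3 August 1541 Julian.

3 August 1541 CE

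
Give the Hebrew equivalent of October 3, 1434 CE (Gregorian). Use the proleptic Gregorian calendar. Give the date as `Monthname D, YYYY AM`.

Both dates share Julian Day Number 2245093; in the Hebrew calendar that is 21 Tishrei 5195 AM.

Tishrei 21, 5195 AM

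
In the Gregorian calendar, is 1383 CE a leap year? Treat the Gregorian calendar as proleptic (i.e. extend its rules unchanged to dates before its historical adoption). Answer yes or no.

no

1383 is not divisible by 4, so it is a common year.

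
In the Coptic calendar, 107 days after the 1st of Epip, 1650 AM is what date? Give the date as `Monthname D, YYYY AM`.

JDN of the 1st of Epip, 1650 AM = 2427627.
2427627 + 107 = 2427734.
JDN 2427734 in the Coptic calendar is Paopi 13, 1651 AM.

Paopi 13, 1651 AM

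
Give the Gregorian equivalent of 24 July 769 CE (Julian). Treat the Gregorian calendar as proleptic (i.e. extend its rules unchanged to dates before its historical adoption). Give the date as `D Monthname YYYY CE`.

The Julian–Gregorian offset here is 4 days (Julian trailing).
24 July 769 Julian + 4 days → 28 July 769 Gregorian.

28 July 769 CE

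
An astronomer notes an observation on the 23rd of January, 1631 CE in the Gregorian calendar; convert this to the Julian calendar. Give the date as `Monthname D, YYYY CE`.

January 13, 1631 CE

At this point the Julian calendar is 10 days behind the Gregorian.
23 January 1631 Gregorian − 10 days → 13 January 1631 Julian.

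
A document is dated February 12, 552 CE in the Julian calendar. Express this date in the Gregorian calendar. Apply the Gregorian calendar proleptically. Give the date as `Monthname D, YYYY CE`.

February 14, 552 CE

The Julian–Gregorian offset here is 2 days (Julian trailing).
12 February 552 Julian + 2 days → 14 February 552 Gregorian.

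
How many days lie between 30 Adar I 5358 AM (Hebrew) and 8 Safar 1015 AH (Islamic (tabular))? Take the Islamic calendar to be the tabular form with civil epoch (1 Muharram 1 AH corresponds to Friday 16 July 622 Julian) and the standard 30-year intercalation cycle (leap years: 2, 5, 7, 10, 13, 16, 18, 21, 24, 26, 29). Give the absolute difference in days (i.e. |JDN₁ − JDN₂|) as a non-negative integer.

First date → JDN 2304784; second date → JDN 2307805.
The interval is |2304784 − 2307805| = 3021 days.

3021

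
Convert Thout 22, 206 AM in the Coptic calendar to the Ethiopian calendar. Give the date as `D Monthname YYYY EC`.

Both dates share Julian Day Number 1899927; in the Ethiopian calendar that is 22 Meskerem 482 EC.

22 Meskerem 482 EC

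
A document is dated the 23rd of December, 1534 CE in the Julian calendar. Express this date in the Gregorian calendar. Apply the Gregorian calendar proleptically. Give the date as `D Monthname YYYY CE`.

For dates in this range the Gregorian date is 10 days ahead of the Julian.
23 December 1534 Julian + 10 days → 2 January 1535 Gregorian.

2 January 1535 CE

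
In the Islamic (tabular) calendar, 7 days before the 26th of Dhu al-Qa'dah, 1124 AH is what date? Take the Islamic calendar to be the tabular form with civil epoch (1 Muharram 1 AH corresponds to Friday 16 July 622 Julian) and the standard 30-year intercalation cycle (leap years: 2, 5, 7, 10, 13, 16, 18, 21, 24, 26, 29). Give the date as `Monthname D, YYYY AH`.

The starting date is JDN 2346714; 2346714 − 7 = 2346707.
JDN 2346707 corresponds to Dhu al-Qa'dah 19, 1124 AH.

Dhu al-Qa'dah 19, 1124 AH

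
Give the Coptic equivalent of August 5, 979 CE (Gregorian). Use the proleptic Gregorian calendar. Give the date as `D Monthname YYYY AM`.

7 Mesori 695 AM

Both dates share Julian Day Number 2078849; in the Coptic calendar that is 7 Mesori 695 AM.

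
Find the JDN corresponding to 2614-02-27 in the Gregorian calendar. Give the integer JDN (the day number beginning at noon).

JDN 2451545 is 1 January 2000 CE (Gregorian); the target day is +224316 days from there, so JDN = 2675861.

2675861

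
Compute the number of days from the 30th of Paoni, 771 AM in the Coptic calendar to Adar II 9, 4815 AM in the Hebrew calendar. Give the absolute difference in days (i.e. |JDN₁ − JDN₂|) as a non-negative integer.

First date → JDN 2106571; second date → JDN 2106466.
The interval is |2106571 − 2106466| = 105 days.

105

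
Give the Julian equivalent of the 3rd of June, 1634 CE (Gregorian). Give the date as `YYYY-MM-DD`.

1634-05-24

The Julian–Gregorian offset here is 10 days (Julian trailing).
3 June 1634 Gregorian − 10 days → 24 May 1634 Julian.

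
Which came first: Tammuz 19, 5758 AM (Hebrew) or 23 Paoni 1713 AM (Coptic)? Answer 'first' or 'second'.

second

First date → JDN 2451008; second date → JDN 2450630.
JDN 2450630 < JDN 2451008, so the second date is earlier.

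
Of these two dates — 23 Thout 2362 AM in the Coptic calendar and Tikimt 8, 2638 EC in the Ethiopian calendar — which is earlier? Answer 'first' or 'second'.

The two dates have Julian Day Numbers 2687407 and 2687422 respectively.
Since 2687407 < 2687422, the first date comes first.

first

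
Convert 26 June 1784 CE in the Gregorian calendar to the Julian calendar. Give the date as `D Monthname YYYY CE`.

15 June 1784 CE

The Julian–Gregorian offset here is 11 days (Julian trailing).
26 June 1784 Gregorian − 11 days → 15 June 1784 Julian.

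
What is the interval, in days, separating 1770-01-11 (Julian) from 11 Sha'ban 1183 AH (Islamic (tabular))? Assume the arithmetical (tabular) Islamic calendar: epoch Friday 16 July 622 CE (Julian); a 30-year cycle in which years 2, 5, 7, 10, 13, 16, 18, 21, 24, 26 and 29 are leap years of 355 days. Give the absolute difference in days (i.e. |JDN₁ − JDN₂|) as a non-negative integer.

43

JDN of the first date = 2367561.
JDN of the second date = 2367518.
|2367518 − 2367561| = 43.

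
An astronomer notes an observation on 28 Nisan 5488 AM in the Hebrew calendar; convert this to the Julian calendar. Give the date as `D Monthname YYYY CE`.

27 March 1728 CE

Julian Day Number of the source date = 2352296.
Converting JDN 2352296 to the Julian calendar gives 27 March 1728 CE.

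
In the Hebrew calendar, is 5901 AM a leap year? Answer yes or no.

Hebrew year 5901 is year 11 of its 19-year Metonic cycle; leap years are at positions 3, 6, 8, 11, 14, 17, 19, so it is a leap year (13 months).

yes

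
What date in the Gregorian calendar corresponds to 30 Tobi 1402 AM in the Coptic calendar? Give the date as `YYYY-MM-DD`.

1686-02-04

Both dates share Julian Day Number 2336894; in the Gregorian calendar that is 4 February 1686 CE.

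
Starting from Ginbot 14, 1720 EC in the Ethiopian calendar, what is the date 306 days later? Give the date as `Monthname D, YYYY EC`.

The starting date is JDN 2352339; 2352339 + 306 = 2352645.
JDN 2352645 corresponds to Megabit 15, 1721 EC.

Megabit 15, 1721 EC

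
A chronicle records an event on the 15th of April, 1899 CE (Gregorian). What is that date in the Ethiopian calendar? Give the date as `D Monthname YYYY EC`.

8 Miyazya 1891 EC

Julian Day Number of the source date = 2414760.
Converting JDN 2414760 to the Ethiopian calendar gives 8 Miyazya 1891 EC.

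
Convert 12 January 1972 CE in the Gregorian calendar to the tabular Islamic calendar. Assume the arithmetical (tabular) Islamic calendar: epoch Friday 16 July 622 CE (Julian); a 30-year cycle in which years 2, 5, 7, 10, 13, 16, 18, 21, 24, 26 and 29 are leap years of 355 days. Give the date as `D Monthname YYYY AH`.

Both dates share Julian Day Number 2441329; in the tabular Islamic calendar that is 25 Dhu al-Qa'dah 1391 AH.

25 Dhu al-Qa'dah 1391 AH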